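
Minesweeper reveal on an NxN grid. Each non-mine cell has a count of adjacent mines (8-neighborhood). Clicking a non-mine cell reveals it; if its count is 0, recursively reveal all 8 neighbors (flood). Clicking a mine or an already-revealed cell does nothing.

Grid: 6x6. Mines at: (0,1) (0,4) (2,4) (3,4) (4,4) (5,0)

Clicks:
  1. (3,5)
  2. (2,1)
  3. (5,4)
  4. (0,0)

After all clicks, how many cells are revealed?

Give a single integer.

Click 1 (3,5) count=3: revealed 1 new [(3,5)] -> total=1
Click 2 (2,1) count=0: revealed 19 new [(1,0) (1,1) (1,2) (1,3) (2,0) (2,1) (2,2) (2,3) (3,0) (3,1) (3,2) (3,3) (4,0) (4,1) (4,2) (4,3) (5,1) (5,2) (5,3)] -> total=20
Click 3 (5,4) count=1: revealed 1 new [(5,4)] -> total=21
Click 4 (0,0) count=1: revealed 1 new [(0,0)] -> total=22

Answer: 22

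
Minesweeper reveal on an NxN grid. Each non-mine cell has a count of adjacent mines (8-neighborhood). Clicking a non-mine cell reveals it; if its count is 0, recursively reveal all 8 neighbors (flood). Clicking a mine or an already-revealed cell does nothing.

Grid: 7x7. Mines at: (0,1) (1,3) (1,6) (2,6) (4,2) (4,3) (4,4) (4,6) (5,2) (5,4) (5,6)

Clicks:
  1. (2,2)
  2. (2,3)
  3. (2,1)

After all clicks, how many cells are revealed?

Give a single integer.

Click 1 (2,2) count=1: revealed 1 new [(2,2)] -> total=1
Click 2 (2,3) count=1: revealed 1 new [(2,3)] -> total=2
Click 3 (2,1) count=0: revealed 14 new [(1,0) (1,1) (1,2) (2,0) (2,1) (3,0) (3,1) (3,2) (4,0) (4,1) (5,0) (5,1) (6,0) (6,1)] -> total=16

Answer: 16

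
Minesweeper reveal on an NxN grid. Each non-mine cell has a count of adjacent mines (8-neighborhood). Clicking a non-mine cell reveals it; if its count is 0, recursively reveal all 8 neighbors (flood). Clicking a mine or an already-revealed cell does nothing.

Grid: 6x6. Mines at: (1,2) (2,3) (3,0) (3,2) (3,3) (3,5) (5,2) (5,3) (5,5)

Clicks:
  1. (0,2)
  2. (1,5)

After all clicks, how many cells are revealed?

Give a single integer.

Answer: 9

Derivation:
Click 1 (0,2) count=1: revealed 1 new [(0,2)] -> total=1
Click 2 (1,5) count=0: revealed 8 new [(0,3) (0,4) (0,5) (1,3) (1,4) (1,5) (2,4) (2,5)] -> total=9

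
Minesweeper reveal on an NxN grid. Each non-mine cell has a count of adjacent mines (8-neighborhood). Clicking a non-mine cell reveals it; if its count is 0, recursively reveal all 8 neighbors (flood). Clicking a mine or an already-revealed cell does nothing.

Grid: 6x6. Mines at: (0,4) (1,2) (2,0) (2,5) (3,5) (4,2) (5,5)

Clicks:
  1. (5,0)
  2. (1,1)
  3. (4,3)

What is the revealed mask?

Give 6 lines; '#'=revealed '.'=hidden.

Answer: ......
.#....
......
##....
##.#..
##....

Derivation:
Click 1 (5,0) count=0: revealed 6 new [(3,0) (3,1) (4,0) (4,1) (5,0) (5,1)] -> total=6
Click 2 (1,1) count=2: revealed 1 new [(1,1)] -> total=7
Click 3 (4,3) count=1: revealed 1 new [(4,3)] -> total=8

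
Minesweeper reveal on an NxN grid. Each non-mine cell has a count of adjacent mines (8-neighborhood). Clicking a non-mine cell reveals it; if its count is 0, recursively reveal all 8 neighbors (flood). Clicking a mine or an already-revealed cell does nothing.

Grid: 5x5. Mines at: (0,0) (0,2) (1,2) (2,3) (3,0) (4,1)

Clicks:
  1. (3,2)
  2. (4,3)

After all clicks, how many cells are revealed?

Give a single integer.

Click 1 (3,2) count=2: revealed 1 new [(3,2)] -> total=1
Click 2 (4,3) count=0: revealed 5 new [(3,3) (3,4) (4,2) (4,3) (4,4)] -> total=6

Answer: 6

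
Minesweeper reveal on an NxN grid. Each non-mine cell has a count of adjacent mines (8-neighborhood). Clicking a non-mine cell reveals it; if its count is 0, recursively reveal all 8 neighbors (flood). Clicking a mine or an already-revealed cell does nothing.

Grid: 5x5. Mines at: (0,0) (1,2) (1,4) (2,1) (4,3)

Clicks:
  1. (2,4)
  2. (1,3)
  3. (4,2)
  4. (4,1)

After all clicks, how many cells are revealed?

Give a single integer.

Click 1 (2,4) count=1: revealed 1 new [(2,4)] -> total=1
Click 2 (1,3) count=2: revealed 1 new [(1,3)] -> total=2
Click 3 (4,2) count=1: revealed 1 new [(4,2)] -> total=3
Click 4 (4,1) count=0: revealed 5 new [(3,0) (3,1) (3,2) (4,0) (4,1)] -> total=8

Answer: 8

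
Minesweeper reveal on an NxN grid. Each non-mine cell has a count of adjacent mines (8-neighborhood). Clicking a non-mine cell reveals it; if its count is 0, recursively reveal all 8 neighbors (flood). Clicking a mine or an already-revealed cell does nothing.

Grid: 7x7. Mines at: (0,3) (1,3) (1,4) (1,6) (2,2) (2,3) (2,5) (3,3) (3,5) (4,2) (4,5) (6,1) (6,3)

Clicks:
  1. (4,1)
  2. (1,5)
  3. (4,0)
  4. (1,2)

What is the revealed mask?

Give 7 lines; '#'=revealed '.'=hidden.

Click 1 (4,1) count=1: revealed 1 new [(4,1)] -> total=1
Click 2 (1,5) count=3: revealed 1 new [(1,5)] -> total=2
Click 3 (4,0) count=0: revealed 13 new [(0,0) (0,1) (0,2) (1,0) (1,1) (1,2) (2,0) (2,1) (3,0) (3,1) (4,0) (5,0) (5,1)] -> total=15
Click 4 (1,2) count=4: revealed 0 new [(none)] -> total=15

Answer: ###....
###..#.
##.....
##.....
##.....
##.....
.......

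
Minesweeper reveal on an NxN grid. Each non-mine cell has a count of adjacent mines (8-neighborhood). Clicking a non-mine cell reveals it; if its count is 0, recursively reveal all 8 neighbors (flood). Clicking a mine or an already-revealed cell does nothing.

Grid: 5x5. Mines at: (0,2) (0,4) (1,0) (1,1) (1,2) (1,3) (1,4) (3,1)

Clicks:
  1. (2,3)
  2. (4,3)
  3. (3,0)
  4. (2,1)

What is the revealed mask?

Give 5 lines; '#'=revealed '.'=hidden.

Click 1 (2,3) count=3: revealed 1 new [(2,3)] -> total=1
Click 2 (4,3) count=0: revealed 8 new [(2,2) (2,4) (3,2) (3,3) (3,4) (4,2) (4,3) (4,4)] -> total=9
Click 3 (3,0) count=1: revealed 1 new [(3,0)] -> total=10
Click 4 (2,1) count=4: revealed 1 new [(2,1)] -> total=11

Answer: .....
.....
.####
#.###
..###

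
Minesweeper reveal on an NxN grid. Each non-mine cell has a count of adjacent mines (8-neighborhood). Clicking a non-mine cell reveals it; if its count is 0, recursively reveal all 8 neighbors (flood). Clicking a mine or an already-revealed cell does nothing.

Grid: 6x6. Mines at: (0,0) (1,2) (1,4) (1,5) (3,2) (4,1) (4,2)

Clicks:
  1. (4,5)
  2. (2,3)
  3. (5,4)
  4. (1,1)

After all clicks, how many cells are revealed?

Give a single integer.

Answer: 13

Derivation:
Click 1 (4,5) count=0: revealed 12 new [(2,3) (2,4) (2,5) (3,3) (3,4) (3,5) (4,3) (4,4) (4,5) (5,3) (5,4) (5,5)] -> total=12
Click 2 (2,3) count=3: revealed 0 new [(none)] -> total=12
Click 3 (5,4) count=0: revealed 0 new [(none)] -> total=12
Click 4 (1,1) count=2: revealed 1 new [(1,1)] -> total=13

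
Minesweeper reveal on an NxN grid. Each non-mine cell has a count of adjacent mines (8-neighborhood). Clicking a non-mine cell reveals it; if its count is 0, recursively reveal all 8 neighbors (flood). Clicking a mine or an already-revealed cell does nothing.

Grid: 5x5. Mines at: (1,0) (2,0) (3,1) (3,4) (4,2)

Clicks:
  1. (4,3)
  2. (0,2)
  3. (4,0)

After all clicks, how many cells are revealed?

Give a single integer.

Answer: 14

Derivation:
Click 1 (4,3) count=2: revealed 1 new [(4,3)] -> total=1
Click 2 (0,2) count=0: revealed 12 new [(0,1) (0,2) (0,3) (0,4) (1,1) (1,2) (1,3) (1,4) (2,1) (2,2) (2,3) (2,4)] -> total=13
Click 3 (4,0) count=1: revealed 1 new [(4,0)] -> total=14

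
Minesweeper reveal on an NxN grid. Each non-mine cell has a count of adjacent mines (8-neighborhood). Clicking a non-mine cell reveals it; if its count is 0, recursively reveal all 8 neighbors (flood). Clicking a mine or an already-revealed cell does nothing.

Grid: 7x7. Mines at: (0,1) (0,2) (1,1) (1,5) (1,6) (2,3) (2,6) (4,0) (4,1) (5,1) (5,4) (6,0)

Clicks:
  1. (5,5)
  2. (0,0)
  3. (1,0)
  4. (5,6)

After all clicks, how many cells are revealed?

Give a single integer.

Click 1 (5,5) count=1: revealed 1 new [(5,5)] -> total=1
Click 2 (0,0) count=2: revealed 1 new [(0,0)] -> total=2
Click 3 (1,0) count=2: revealed 1 new [(1,0)] -> total=3
Click 4 (5,6) count=0: revealed 7 new [(3,5) (3,6) (4,5) (4,6) (5,6) (6,5) (6,6)] -> total=10

Answer: 10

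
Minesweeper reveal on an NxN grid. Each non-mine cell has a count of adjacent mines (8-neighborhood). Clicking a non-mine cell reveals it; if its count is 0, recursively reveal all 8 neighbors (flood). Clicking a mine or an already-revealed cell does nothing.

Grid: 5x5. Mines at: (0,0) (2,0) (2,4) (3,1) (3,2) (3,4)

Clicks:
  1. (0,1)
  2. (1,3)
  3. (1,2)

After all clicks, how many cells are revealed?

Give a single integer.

Answer: 11

Derivation:
Click 1 (0,1) count=1: revealed 1 new [(0,1)] -> total=1
Click 2 (1,3) count=1: revealed 1 new [(1,3)] -> total=2
Click 3 (1,2) count=0: revealed 9 new [(0,2) (0,3) (0,4) (1,1) (1,2) (1,4) (2,1) (2,2) (2,3)] -> total=11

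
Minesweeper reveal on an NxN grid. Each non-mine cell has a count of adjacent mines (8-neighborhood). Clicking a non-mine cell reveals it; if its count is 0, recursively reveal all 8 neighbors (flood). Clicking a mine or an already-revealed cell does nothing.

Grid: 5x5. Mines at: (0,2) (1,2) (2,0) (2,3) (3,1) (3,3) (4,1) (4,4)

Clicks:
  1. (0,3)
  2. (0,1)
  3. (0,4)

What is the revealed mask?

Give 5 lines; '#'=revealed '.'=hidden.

Answer: .#.##
...##
.....
.....
.....

Derivation:
Click 1 (0,3) count=2: revealed 1 new [(0,3)] -> total=1
Click 2 (0,1) count=2: revealed 1 new [(0,1)] -> total=2
Click 3 (0,4) count=0: revealed 3 new [(0,4) (1,3) (1,4)] -> total=5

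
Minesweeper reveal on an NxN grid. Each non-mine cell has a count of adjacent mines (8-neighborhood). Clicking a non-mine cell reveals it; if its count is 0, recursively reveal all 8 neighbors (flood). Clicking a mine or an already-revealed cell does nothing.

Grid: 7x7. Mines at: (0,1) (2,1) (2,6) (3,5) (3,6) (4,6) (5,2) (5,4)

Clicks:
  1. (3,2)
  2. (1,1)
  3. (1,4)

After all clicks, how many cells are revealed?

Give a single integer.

Answer: 21

Derivation:
Click 1 (3,2) count=1: revealed 1 new [(3,2)] -> total=1
Click 2 (1,1) count=2: revealed 1 new [(1,1)] -> total=2
Click 3 (1,4) count=0: revealed 19 new [(0,2) (0,3) (0,4) (0,5) (0,6) (1,2) (1,3) (1,4) (1,5) (1,6) (2,2) (2,3) (2,4) (2,5) (3,3) (3,4) (4,2) (4,3) (4,4)] -> total=21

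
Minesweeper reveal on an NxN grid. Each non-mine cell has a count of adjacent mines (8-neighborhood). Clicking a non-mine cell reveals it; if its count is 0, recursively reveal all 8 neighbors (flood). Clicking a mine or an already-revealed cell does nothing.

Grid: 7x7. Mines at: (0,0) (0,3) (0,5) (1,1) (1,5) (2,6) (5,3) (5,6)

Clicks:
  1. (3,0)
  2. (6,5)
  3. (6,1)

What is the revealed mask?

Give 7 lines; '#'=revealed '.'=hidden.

Click 1 (3,0) count=0: revealed 27 new [(1,2) (1,3) (1,4) (2,0) (2,1) (2,2) (2,3) (2,4) (2,5) (3,0) (3,1) (3,2) (3,3) (3,4) (3,5) (4,0) (4,1) (4,2) (4,3) (4,4) (4,5) (5,0) (5,1) (5,2) (6,0) (6,1) (6,2)] -> total=27
Click 2 (6,5) count=1: revealed 1 new [(6,5)] -> total=28
Click 3 (6,1) count=0: revealed 0 new [(none)] -> total=28

Answer: .......
..###..
######.
######.
######.
###....
###..#.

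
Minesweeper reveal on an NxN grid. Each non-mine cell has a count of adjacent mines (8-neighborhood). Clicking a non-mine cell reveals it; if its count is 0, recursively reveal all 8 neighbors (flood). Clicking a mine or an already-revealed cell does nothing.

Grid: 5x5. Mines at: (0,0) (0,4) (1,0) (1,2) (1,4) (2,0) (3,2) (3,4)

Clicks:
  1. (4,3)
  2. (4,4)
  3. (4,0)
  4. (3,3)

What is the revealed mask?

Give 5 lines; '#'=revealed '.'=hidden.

Click 1 (4,3) count=2: revealed 1 new [(4,3)] -> total=1
Click 2 (4,4) count=1: revealed 1 new [(4,4)] -> total=2
Click 3 (4,0) count=0: revealed 4 new [(3,0) (3,1) (4,0) (4,1)] -> total=6
Click 4 (3,3) count=2: revealed 1 new [(3,3)] -> total=7

Answer: .....
.....
.....
##.#.
##.##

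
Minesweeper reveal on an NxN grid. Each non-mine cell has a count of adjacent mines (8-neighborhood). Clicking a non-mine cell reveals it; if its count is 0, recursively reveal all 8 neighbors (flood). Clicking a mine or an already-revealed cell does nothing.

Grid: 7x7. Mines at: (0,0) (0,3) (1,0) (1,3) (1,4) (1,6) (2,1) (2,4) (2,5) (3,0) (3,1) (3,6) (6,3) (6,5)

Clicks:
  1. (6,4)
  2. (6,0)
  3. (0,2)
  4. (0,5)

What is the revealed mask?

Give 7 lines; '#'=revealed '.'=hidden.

Click 1 (6,4) count=2: revealed 1 new [(6,4)] -> total=1
Click 2 (6,0) count=0: revealed 9 new [(4,0) (4,1) (4,2) (5,0) (5,1) (5,2) (6,0) (6,1) (6,2)] -> total=10
Click 3 (0,2) count=2: revealed 1 new [(0,2)] -> total=11
Click 4 (0,5) count=2: revealed 1 new [(0,5)] -> total=12

Answer: ..#..#.
.......
.......
.......
###....
###....
###.#..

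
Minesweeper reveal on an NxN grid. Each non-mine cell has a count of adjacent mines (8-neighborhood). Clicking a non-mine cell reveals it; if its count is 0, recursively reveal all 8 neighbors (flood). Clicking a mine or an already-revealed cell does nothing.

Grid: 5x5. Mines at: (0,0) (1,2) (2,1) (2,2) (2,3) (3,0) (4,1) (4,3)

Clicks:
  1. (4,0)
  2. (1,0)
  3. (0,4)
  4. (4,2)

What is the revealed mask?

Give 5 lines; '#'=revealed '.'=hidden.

Click 1 (4,0) count=2: revealed 1 new [(4,0)] -> total=1
Click 2 (1,0) count=2: revealed 1 new [(1,0)] -> total=2
Click 3 (0,4) count=0: revealed 4 new [(0,3) (0,4) (1,3) (1,4)] -> total=6
Click 4 (4,2) count=2: revealed 1 new [(4,2)] -> total=7

Answer: ...##
#..##
.....
.....
#.#..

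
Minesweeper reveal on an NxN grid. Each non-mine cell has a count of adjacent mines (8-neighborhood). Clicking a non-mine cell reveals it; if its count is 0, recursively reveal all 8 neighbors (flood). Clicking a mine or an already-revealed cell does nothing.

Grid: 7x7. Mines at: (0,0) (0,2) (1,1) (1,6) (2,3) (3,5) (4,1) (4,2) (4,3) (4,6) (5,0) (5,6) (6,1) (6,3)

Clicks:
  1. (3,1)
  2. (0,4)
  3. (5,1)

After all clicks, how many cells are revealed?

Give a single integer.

Answer: 8

Derivation:
Click 1 (3,1) count=2: revealed 1 new [(3,1)] -> total=1
Click 2 (0,4) count=0: revealed 6 new [(0,3) (0,4) (0,5) (1,3) (1,4) (1,5)] -> total=7
Click 3 (5,1) count=4: revealed 1 new [(5,1)] -> total=8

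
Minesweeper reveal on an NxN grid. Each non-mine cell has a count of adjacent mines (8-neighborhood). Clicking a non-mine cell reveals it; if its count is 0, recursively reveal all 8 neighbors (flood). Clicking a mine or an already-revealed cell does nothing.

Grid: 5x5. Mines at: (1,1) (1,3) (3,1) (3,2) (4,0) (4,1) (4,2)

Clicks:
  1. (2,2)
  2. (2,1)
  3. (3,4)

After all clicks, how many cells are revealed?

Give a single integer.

Answer: 8

Derivation:
Click 1 (2,2) count=4: revealed 1 new [(2,2)] -> total=1
Click 2 (2,1) count=3: revealed 1 new [(2,1)] -> total=2
Click 3 (3,4) count=0: revealed 6 new [(2,3) (2,4) (3,3) (3,4) (4,3) (4,4)] -> total=8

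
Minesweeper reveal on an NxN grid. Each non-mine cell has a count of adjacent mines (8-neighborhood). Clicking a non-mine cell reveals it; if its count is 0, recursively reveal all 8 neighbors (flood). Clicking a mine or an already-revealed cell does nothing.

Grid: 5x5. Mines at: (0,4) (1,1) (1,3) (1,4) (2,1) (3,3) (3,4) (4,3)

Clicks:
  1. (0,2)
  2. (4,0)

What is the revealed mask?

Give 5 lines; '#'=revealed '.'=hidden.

Answer: ..#..
.....
.....
###..
###..

Derivation:
Click 1 (0,2) count=2: revealed 1 new [(0,2)] -> total=1
Click 2 (4,0) count=0: revealed 6 new [(3,0) (3,1) (3,2) (4,0) (4,1) (4,2)] -> total=7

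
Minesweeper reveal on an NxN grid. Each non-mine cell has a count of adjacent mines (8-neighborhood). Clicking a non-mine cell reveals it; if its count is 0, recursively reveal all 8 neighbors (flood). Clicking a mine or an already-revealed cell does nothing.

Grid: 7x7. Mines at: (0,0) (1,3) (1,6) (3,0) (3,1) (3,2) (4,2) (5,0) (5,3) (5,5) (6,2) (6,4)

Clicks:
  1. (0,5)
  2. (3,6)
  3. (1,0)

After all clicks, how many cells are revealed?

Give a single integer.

Click 1 (0,5) count=1: revealed 1 new [(0,5)] -> total=1
Click 2 (3,6) count=0: revealed 12 new [(2,3) (2,4) (2,5) (2,6) (3,3) (3,4) (3,5) (3,6) (4,3) (4,4) (4,5) (4,6)] -> total=13
Click 3 (1,0) count=1: revealed 1 new [(1,0)] -> total=14

Answer: 14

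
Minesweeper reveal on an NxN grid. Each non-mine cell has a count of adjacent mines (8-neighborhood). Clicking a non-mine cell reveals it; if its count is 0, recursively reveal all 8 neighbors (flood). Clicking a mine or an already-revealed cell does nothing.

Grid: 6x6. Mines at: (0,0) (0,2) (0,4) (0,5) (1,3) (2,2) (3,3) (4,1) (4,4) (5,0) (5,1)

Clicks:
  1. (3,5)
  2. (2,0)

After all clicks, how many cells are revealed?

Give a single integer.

Click 1 (3,5) count=1: revealed 1 new [(3,5)] -> total=1
Click 2 (2,0) count=0: revealed 6 new [(1,0) (1,1) (2,0) (2,1) (3,0) (3,1)] -> total=7

Answer: 7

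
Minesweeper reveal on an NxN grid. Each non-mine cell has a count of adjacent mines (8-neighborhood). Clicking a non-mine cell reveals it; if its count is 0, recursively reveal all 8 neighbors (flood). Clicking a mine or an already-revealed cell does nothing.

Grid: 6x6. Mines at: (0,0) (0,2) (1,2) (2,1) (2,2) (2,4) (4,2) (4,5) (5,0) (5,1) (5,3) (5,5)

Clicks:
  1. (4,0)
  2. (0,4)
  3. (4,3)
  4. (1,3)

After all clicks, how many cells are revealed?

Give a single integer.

Answer: 8

Derivation:
Click 1 (4,0) count=2: revealed 1 new [(4,0)] -> total=1
Click 2 (0,4) count=0: revealed 6 new [(0,3) (0,4) (0,5) (1,3) (1,4) (1,5)] -> total=7
Click 3 (4,3) count=2: revealed 1 new [(4,3)] -> total=8
Click 4 (1,3) count=4: revealed 0 new [(none)] -> total=8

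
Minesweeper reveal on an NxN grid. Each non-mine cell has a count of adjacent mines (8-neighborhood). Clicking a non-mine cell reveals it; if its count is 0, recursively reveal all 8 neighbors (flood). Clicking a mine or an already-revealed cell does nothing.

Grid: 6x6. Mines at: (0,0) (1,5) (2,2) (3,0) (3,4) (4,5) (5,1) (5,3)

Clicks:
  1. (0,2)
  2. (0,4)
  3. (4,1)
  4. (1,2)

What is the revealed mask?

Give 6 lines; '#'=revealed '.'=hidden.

Click 1 (0,2) count=0: revealed 8 new [(0,1) (0,2) (0,3) (0,4) (1,1) (1,2) (1,3) (1,4)] -> total=8
Click 2 (0,4) count=1: revealed 0 new [(none)] -> total=8
Click 3 (4,1) count=2: revealed 1 new [(4,1)] -> total=9
Click 4 (1,2) count=1: revealed 0 new [(none)] -> total=9

Answer: .####.
.####.
......
......
.#....
......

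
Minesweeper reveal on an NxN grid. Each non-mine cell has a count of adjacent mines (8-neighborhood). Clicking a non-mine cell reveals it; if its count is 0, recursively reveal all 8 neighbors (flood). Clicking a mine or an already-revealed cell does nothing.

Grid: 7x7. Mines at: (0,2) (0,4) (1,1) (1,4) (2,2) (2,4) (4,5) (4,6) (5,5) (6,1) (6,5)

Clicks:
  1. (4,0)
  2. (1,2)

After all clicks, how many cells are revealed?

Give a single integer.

Click 1 (4,0) count=0: revealed 20 new [(2,0) (2,1) (3,0) (3,1) (3,2) (3,3) (3,4) (4,0) (4,1) (4,2) (4,3) (4,4) (5,0) (5,1) (5,2) (5,3) (5,4) (6,2) (6,3) (6,4)] -> total=20
Click 2 (1,2) count=3: revealed 1 new [(1,2)] -> total=21

Answer: 21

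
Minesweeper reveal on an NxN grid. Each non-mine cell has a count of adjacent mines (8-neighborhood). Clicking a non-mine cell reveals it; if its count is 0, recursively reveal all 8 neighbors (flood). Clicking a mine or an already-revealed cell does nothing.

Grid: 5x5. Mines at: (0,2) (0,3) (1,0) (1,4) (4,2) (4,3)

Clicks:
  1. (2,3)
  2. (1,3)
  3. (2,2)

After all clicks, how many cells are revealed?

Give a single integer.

Click 1 (2,3) count=1: revealed 1 new [(2,3)] -> total=1
Click 2 (1,3) count=3: revealed 1 new [(1,3)] -> total=2
Click 3 (2,2) count=0: revealed 7 new [(1,1) (1,2) (2,1) (2,2) (3,1) (3,2) (3,3)] -> total=9

Answer: 9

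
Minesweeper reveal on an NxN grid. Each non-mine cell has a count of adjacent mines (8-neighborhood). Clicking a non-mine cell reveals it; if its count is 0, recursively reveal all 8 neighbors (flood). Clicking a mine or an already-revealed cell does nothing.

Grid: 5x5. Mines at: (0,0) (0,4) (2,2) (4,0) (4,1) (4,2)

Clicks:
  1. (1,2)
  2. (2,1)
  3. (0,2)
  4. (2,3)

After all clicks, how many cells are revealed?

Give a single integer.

Answer: 8

Derivation:
Click 1 (1,2) count=1: revealed 1 new [(1,2)] -> total=1
Click 2 (2,1) count=1: revealed 1 new [(2,1)] -> total=2
Click 3 (0,2) count=0: revealed 5 new [(0,1) (0,2) (0,3) (1,1) (1,3)] -> total=7
Click 4 (2,3) count=1: revealed 1 new [(2,3)] -> total=8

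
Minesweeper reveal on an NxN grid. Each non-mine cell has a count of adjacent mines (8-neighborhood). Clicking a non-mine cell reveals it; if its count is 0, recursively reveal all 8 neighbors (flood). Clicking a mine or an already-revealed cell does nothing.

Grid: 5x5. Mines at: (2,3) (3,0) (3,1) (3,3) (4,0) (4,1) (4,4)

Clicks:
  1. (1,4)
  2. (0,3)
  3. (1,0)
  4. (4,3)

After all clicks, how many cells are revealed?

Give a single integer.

Click 1 (1,4) count=1: revealed 1 new [(1,4)] -> total=1
Click 2 (0,3) count=0: revealed 12 new [(0,0) (0,1) (0,2) (0,3) (0,4) (1,0) (1,1) (1,2) (1,3) (2,0) (2,1) (2,2)] -> total=13
Click 3 (1,0) count=0: revealed 0 new [(none)] -> total=13
Click 4 (4,3) count=2: revealed 1 new [(4,3)] -> total=14

Answer: 14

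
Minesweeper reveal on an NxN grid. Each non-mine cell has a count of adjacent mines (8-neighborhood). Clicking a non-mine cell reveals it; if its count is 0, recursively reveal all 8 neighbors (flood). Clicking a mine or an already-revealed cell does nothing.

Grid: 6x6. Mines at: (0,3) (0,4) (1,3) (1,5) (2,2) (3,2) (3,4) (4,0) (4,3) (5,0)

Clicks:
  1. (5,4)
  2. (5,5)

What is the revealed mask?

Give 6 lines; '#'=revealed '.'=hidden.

Answer: ......
......
......
......
....##
....##

Derivation:
Click 1 (5,4) count=1: revealed 1 new [(5,4)] -> total=1
Click 2 (5,5) count=0: revealed 3 new [(4,4) (4,5) (5,5)] -> total=4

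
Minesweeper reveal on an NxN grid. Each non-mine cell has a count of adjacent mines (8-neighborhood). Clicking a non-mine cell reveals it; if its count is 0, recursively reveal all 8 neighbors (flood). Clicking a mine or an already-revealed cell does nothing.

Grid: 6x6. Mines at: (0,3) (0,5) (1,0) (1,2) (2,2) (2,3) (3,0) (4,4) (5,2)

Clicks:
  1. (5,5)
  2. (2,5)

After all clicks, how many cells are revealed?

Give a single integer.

Answer: 7

Derivation:
Click 1 (5,5) count=1: revealed 1 new [(5,5)] -> total=1
Click 2 (2,5) count=0: revealed 6 new [(1,4) (1,5) (2,4) (2,5) (3,4) (3,5)] -> total=7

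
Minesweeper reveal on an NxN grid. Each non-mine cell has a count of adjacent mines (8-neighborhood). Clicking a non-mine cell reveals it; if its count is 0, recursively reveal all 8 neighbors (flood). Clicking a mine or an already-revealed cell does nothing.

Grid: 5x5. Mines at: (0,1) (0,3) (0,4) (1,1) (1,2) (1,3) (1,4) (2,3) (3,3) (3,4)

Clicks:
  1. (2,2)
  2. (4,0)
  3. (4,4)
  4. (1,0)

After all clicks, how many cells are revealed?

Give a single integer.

Answer: 11

Derivation:
Click 1 (2,2) count=5: revealed 1 new [(2,2)] -> total=1
Click 2 (4,0) count=0: revealed 8 new [(2,0) (2,1) (3,0) (3,1) (3,2) (4,0) (4,1) (4,2)] -> total=9
Click 3 (4,4) count=2: revealed 1 new [(4,4)] -> total=10
Click 4 (1,0) count=2: revealed 1 new [(1,0)] -> total=11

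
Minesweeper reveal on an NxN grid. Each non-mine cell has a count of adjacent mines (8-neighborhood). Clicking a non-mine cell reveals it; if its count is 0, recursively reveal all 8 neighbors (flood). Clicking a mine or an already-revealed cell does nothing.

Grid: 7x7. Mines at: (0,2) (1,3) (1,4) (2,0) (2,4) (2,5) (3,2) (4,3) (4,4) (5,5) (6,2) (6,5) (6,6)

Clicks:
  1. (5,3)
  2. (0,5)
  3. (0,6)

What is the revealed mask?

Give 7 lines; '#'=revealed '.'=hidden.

Click 1 (5,3) count=3: revealed 1 new [(5,3)] -> total=1
Click 2 (0,5) count=1: revealed 1 new [(0,5)] -> total=2
Click 3 (0,6) count=0: revealed 3 new [(0,6) (1,5) (1,6)] -> total=5

Answer: .....##
.....##
.......
.......
.......
...#...
.......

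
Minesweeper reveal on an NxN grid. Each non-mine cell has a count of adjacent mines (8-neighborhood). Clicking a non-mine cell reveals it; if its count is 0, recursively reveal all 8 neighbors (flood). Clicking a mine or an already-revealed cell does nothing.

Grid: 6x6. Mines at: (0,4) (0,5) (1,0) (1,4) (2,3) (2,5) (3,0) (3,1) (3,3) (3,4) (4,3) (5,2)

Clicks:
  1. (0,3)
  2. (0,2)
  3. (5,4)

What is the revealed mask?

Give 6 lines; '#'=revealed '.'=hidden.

Click 1 (0,3) count=2: revealed 1 new [(0,3)] -> total=1
Click 2 (0,2) count=0: revealed 5 new [(0,1) (0,2) (1,1) (1,2) (1,3)] -> total=6
Click 3 (5,4) count=1: revealed 1 new [(5,4)] -> total=7

Answer: .###..
.###..
......
......
......
....#.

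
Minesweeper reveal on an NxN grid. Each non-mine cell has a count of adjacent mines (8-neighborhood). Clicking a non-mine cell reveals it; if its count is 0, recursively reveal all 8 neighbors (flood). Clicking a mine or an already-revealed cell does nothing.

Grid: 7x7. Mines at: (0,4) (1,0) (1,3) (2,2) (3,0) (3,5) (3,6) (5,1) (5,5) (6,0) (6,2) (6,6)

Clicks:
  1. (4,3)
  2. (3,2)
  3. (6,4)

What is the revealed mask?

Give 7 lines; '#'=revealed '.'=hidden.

Answer: .......
.......
.......
..###..
..###..
..###..
....#..

Derivation:
Click 1 (4,3) count=0: revealed 9 new [(3,2) (3,3) (3,4) (4,2) (4,3) (4,4) (5,2) (5,3) (5,4)] -> total=9
Click 2 (3,2) count=1: revealed 0 new [(none)] -> total=9
Click 3 (6,4) count=1: revealed 1 new [(6,4)] -> total=10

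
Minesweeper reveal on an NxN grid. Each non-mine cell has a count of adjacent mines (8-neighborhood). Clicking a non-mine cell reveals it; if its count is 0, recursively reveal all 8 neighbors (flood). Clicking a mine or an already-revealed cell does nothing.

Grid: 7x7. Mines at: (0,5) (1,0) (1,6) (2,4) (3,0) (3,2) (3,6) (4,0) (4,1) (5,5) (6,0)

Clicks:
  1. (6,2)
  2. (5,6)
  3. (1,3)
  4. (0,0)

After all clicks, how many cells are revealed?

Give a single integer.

Answer: 14

Derivation:
Click 1 (6,2) count=0: revealed 11 new [(4,2) (4,3) (4,4) (5,1) (5,2) (5,3) (5,4) (6,1) (6,2) (6,3) (6,4)] -> total=11
Click 2 (5,6) count=1: revealed 1 new [(5,6)] -> total=12
Click 3 (1,3) count=1: revealed 1 new [(1,3)] -> total=13
Click 4 (0,0) count=1: revealed 1 new [(0,0)] -> total=14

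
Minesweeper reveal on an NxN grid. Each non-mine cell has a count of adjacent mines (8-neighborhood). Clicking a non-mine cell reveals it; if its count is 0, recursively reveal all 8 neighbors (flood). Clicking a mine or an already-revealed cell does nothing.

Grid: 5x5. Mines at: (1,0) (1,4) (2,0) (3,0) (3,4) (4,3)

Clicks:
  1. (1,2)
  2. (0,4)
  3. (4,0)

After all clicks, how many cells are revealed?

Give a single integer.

Answer: 14

Derivation:
Click 1 (1,2) count=0: revealed 12 new [(0,1) (0,2) (0,3) (1,1) (1,2) (1,3) (2,1) (2,2) (2,3) (3,1) (3,2) (3,3)] -> total=12
Click 2 (0,4) count=1: revealed 1 new [(0,4)] -> total=13
Click 3 (4,0) count=1: revealed 1 new [(4,0)] -> total=14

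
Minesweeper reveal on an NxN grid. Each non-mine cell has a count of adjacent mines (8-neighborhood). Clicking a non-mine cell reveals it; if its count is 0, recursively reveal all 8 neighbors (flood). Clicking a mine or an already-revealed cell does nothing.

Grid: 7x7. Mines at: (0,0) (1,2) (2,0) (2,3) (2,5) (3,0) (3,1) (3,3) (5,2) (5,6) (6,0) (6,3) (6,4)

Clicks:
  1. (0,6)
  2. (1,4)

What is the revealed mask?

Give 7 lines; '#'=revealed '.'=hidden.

Answer: ...####
...####
.......
.......
.......
.......
.......

Derivation:
Click 1 (0,6) count=0: revealed 8 new [(0,3) (0,4) (0,5) (0,6) (1,3) (1,4) (1,5) (1,6)] -> total=8
Click 2 (1,4) count=2: revealed 0 new [(none)] -> total=8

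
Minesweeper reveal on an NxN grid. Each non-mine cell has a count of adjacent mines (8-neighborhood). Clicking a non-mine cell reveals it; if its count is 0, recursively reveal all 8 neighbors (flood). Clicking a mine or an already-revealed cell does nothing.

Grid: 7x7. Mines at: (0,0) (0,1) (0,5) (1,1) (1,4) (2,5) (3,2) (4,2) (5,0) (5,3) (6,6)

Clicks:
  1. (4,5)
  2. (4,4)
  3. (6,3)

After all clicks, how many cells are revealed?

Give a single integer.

Click 1 (4,5) count=0: revealed 9 new [(3,4) (3,5) (3,6) (4,4) (4,5) (4,6) (5,4) (5,5) (5,6)] -> total=9
Click 2 (4,4) count=1: revealed 0 new [(none)] -> total=9
Click 3 (6,3) count=1: revealed 1 new [(6,3)] -> total=10

Answer: 10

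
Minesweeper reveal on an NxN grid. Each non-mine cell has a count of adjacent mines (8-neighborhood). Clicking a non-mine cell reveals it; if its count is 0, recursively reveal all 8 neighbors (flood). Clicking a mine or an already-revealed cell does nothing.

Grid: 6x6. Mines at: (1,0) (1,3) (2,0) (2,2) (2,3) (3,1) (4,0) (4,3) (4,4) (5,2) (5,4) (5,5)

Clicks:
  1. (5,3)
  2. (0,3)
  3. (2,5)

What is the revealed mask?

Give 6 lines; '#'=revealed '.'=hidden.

Answer: ...###
....##
....##
....##
......
...#..

Derivation:
Click 1 (5,3) count=4: revealed 1 new [(5,3)] -> total=1
Click 2 (0,3) count=1: revealed 1 new [(0,3)] -> total=2
Click 3 (2,5) count=0: revealed 8 new [(0,4) (0,5) (1,4) (1,5) (2,4) (2,5) (3,4) (3,5)] -> total=10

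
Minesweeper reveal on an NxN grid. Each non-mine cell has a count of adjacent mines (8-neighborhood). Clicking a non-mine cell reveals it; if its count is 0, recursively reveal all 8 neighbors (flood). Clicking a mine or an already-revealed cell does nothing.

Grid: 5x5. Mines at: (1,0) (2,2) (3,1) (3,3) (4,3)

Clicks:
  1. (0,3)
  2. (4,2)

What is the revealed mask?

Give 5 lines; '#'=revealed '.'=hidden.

Answer: .####
.####
...##
.....
..#..

Derivation:
Click 1 (0,3) count=0: revealed 10 new [(0,1) (0,2) (0,3) (0,4) (1,1) (1,2) (1,3) (1,4) (2,3) (2,4)] -> total=10
Click 2 (4,2) count=3: revealed 1 new [(4,2)] -> total=11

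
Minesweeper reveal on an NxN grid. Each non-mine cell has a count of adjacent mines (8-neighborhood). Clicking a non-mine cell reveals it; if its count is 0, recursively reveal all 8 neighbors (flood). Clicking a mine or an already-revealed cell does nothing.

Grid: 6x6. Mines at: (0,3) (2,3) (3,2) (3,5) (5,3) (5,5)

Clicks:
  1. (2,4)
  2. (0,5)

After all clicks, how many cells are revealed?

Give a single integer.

Click 1 (2,4) count=2: revealed 1 new [(2,4)] -> total=1
Click 2 (0,5) count=0: revealed 5 new [(0,4) (0,5) (1,4) (1,5) (2,5)] -> total=6

Answer: 6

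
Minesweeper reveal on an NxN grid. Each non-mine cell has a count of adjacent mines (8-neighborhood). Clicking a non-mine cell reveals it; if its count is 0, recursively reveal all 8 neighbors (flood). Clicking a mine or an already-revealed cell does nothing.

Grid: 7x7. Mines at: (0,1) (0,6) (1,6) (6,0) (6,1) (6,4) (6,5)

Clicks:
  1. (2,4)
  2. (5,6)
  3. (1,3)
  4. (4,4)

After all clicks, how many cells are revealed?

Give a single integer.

Answer: 38

Derivation:
Click 1 (2,4) count=0: revealed 38 new [(0,2) (0,3) (0,4) (0,5) (1,0) (1,1) (1,2) (1,3) (1,4) (1,5) (2,0) (2,1) (2,2) (2,3) (2,4) (2,5) (2,6) (3,0) (3,1) (3,2) (3,3) (3,4) (3,5) (3,6) (4,0) (4,1) (4,2) (4,3) (4,4) (4,5) (4,6) (5,0) (5,1) (5,2) (5,3) (5,4) (5,5) (5,6)] -> total=38
Click 2 (5,6) count=1: revealed 0 new [(none)] -> total=38
Click 3 (1,3) count=0: revealed 0 new [(none)] -> total=38
Click 4 (4,4) count=0: revealed 0 new [(none)] -> total=38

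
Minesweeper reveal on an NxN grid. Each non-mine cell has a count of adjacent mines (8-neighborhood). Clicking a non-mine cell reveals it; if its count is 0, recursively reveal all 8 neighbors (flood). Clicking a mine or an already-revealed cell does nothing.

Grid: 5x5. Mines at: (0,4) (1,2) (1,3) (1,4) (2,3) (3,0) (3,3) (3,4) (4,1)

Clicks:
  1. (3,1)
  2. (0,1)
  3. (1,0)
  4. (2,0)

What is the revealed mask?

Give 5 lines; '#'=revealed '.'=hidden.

Click 1 (3,1) count=2: revealed 1 new [(3,1)] -> total=1
Click 2 (0,1) count=1: revealed 1 new [(0,1)] -> total=2
Click 3 (1,0) count=0: revealed 5 new [(0,0) (1,0) (1,1) (2,0) (2,1)] -> total=7
Click 4 (2,0) count=1: revealed 0 new [(none)] -> total=7

Answer: ##...
##...
##...
.#...
.....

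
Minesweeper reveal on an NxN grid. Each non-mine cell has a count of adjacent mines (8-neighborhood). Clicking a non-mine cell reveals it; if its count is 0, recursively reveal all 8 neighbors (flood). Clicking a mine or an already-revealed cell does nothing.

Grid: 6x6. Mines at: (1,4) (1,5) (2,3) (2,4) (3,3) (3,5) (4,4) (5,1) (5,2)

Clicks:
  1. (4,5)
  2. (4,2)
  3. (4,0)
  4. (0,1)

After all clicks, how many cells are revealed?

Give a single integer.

Answer: 18

Derivation:
Click 1 (4,5) count=2: revealed 1 new [(4,5)] -> total=1
Click 2 (4,2) count=3: revealed 1 new [(4,2)] -> total=2
Click 3 (4,0) count=1: revealed 1 new [(4,0)] -> total=3
Click 4 (0,1) count=0: revealed 15 new [(0,0) (0,1) (0,2) (0,3) (1,0) (1,1) (1,2) (1,3) (2,0) (2,1) (2,2) (3,0) (3,1) (3,2) (4,1)] -> total=18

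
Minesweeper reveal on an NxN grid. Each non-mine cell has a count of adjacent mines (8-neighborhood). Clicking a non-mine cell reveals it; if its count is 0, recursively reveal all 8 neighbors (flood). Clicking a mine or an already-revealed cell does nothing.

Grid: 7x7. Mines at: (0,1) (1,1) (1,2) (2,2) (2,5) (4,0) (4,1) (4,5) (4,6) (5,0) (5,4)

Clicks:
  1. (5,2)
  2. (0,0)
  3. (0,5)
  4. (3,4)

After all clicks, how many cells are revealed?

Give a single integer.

Answer: 11

Derivation:
Click 1 (5,2) count=1: revealed 1 new [(5,2)] -> total=1
Click 2 (0,0) count=2: revealed 1 new [(0,0)] -> total=2
Click 3 (0,5) count=0: revealed 8 new [(0,3) (0,4) (0,5) (0,6) (1,3) (1,4) (1,5) (1,6)] -> total=10
Click 4 (3,4) count=2: revealed 1 new [(3,4)] -> total=11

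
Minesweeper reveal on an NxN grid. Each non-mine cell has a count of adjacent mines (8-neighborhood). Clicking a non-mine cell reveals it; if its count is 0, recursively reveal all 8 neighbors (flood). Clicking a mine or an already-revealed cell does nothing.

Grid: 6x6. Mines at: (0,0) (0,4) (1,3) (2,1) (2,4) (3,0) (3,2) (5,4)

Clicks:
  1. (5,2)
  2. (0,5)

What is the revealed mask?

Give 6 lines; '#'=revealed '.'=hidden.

Answer: .....#
......
......
......
####..
####..

Derivation:
Click 1 (5,2) count=0: revealed 8 new [(4,0) (4,1) (4,2) (4,3) (5,0) (5,1) (5,2) (5,3)] -> total=8
Click 2 (0,5) count=1: revealed 1 new [(0,5)] -> total=9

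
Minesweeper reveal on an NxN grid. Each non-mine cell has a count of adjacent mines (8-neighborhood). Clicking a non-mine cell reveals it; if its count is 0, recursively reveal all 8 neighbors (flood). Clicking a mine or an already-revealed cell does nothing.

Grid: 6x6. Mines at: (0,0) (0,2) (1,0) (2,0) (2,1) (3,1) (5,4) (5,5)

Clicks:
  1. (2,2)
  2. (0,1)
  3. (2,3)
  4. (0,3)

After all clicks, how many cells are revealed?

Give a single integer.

Answer: 20

Derivation:
Click 1 (2,2) count=2: revealed 1 new [(2,2)] -> total=1
Click 2 (0,1) count=3: revealed 1 new [(0,1)] -> total=2
Click 3 (2,3) count=0: revealed 18 new [(0,3) (0,4) (0,5) (1,2) (1,3) (1,4) (1,5) (2,3) (2,4) (2,5) (3,2) (3,3) (3,4) (3,5) (4,2) (4,3) (4,4) (4,5)] -> total=20
Click 4 (0,3) count=1: revealed 0 new [(none)] -> total=20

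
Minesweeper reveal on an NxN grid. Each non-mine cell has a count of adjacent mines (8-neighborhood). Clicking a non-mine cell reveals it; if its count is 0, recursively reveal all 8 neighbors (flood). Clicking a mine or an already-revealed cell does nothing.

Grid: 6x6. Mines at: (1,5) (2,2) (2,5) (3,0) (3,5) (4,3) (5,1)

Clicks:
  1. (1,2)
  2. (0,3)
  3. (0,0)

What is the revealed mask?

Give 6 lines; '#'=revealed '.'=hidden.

Click 1 (1,2) count=1: revealed 1 new [(1,2)] -> total=1
Click 2 (0,3) count=0: revealed 11 new [(0,0) (0,1) (0,2) (0,3) (0,4) (1,0) (1,1) (1,3) (1,4) (2,0) (2,1)] -> total=12
Click 3 (0,0) count=0: revealed 0 new [(none)] -> total=12

Answer: #####.
#####.
##....
......
......
......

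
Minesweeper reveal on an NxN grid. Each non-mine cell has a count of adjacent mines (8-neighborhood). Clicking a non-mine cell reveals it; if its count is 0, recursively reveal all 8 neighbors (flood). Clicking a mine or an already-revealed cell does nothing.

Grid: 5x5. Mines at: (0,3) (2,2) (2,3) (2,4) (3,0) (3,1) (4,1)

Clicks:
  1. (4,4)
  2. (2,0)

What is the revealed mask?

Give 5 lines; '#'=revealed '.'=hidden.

Click 1 (4,4) count=0: revealed 6 new [(3,2) (3,3) (3,4) (4,2) (4,3) (4,4)] -> total=6
Click 2 (2,0) count=2: revealed 1 new [(2,0)] -> total=7

Answer: .....
.....
#....
..###
..###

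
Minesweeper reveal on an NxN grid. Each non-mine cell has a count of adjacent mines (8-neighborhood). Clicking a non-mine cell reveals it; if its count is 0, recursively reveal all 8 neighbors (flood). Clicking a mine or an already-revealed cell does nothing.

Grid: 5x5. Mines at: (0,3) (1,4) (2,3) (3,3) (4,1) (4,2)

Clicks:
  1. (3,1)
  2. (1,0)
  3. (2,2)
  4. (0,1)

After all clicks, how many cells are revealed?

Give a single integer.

Click 1 (3,1) count=2: revealed 1 new [(3,1)] -> total=1
Click 2 (1,0) count=0: revealed 11 new [(0,0) (0,1) (0,2) (1,0) (1,1) (1,2) (2,0) (2,1) (2,2) (3,0) (3,2)] -> total=12
Click 3 (2,2) count=2: revealed 0 new [(none)] -> total=12
Click 4 (0,1) count=0: revealed 0 new [(none)] -> total=12

Answer: 12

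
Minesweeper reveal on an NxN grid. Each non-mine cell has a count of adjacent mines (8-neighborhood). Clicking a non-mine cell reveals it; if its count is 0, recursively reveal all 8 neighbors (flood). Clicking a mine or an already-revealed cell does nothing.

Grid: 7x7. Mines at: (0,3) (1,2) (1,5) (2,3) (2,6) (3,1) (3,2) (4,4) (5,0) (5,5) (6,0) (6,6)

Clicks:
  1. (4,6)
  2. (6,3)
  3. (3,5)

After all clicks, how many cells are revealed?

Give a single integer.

Click 1 (4,6) count=1: revealed 1 new [(4,6)] -> total=1
Click 2 (6,3) count=0: revealed 11 new [(4,1) (4,2) (4,3) (5,1) (5,2) (5,3) (5,4) (6,1) (6,2) (6,3) (6,4)] -> total=12
Click 3 (3,5) count=2: revealed 1 new [(3,5)] -> total=13

Answer: 13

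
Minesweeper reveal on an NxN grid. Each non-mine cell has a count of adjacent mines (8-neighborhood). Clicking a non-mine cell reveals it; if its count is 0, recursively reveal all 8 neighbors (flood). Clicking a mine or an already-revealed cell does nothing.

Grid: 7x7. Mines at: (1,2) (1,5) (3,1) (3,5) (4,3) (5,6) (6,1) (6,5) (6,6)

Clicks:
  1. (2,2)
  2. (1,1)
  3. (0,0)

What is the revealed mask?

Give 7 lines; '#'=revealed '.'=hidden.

Answer: ##.....
##.....
###....
.......
.......
.......
.......

Derivation:
Click 1 (2,2) count=2: revealed 1 new [(2,2)] -> total=1
Click 2 (1,1) count=1: revealed 1 new [(1,1)] -> total=2
Click 3 (0,0) count=0: revealed 5 new [(0,0) (0,1) (1,0) (2,0) (2,1)] -> total=7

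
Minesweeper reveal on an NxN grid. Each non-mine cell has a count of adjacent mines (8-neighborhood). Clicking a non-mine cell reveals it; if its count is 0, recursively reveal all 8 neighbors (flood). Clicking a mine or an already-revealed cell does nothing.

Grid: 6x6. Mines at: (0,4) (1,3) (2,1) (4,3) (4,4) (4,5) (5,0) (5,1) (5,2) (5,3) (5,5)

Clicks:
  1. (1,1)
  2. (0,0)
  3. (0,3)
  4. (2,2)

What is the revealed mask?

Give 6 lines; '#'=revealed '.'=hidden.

Answer: ####..
###...
..#...
......
......
......

Derivation:
Click 1 (1,1) count=1: revealed 1 new [(1,1)] -> total=1
Click 2 (0,0) count=0: revealed 5 new [(0,0) (0,1) (0,2) (1,0) (1,2)] -> total=6
Click 3 (0,3) count=2: revealed 1 new [(0,3)] -> total=7
Click 4 (2,2) count=2: revealed 1 new [(2,2)] -> total=8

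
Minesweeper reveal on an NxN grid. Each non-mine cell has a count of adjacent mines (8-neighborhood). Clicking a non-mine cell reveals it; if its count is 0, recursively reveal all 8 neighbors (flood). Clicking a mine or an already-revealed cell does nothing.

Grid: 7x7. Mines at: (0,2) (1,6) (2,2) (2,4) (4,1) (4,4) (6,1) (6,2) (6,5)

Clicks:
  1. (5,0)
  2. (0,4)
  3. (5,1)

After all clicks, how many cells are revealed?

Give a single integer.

Click 1 (5,0) count=2: revealed 1 new [(5,0)] -> total=1
Click 2 (0,4) count=0: revealed 6 new [(0,3) (0,4) (0,5) (1,3) (1,4) (1,5)] -> total=7
Click 3 (5,1) count=3: revealed 1 new [(5,1)] -> total=8

Answer: 8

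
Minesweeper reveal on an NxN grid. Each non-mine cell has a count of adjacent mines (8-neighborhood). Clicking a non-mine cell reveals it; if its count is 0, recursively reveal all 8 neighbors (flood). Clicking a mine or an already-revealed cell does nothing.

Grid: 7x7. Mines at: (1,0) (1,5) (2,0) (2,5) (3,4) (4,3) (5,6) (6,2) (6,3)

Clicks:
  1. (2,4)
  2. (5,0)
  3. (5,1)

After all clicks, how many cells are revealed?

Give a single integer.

Click 1 (2,4) count=3: revealed 1 new [(2,4)] -> total=1
Click 2 (5,0) count=0: revealed 11 new [(3,0) (3,1) (3,2) (4,0) (4,1) (4,2) (5,0) (5,1) (5,2) (6,0) (6,1)] -> total=12
Click 3 (5,1) count=1: revealed 0 new [(none)] -> total=12

Answer: 12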